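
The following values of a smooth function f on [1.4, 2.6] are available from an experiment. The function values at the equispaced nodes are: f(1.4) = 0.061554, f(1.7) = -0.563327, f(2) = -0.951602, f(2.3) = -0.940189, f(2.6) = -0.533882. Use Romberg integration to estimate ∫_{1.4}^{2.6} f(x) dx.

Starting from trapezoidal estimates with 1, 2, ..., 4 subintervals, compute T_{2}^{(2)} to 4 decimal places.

-0.8378

T_{0}^{(0)} (trapezoid, 1 panel, h=1.2000): -0.283397
T_{1}^{(0)} (trapezoid, 2 panels, h=0.6000): -0.712660
T_{2}^{(0)} (trapezoid, 4 panels, h=0.3000): -0.807385
T_{1}^{(1)} = -0.712660 + (-0.712660 − (-0.283397))/3 = -0.855748
T_{2}^{(1)} = -0.807385 + (-0.807385 − (-0.712660))/3 = -0.838960
T_{2}^{(2)} = -0.838960 + (-0.838960 − (-0.855748))/15 = -0.837841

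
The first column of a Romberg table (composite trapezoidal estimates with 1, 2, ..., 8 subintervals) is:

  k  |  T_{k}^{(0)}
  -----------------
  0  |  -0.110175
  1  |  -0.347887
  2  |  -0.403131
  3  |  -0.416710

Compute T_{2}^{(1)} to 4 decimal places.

-0.4215

Richardson extrapolation on the trapezoidal column (denominator 4−1=3):
T_{2}^{(1)} = -0.403131 + (-0.403131 − (-0.347887))/3 = -0.421546
(Column j=1 coincides with Simpson's rule on the same nodes.)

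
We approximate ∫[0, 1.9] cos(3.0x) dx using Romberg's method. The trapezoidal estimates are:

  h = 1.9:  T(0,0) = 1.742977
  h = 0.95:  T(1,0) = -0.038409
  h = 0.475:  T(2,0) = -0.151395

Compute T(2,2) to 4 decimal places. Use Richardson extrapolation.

T(1,1) = -0.038409 + (-0.038409 − 1.742977)/3 = -0.632204
T(2,1) = -0.151395 + (-0.151395 − (-0.038409))/3 = -0.189057
T(2,2) = -0.189057 + (-0.189057 − (-0.632204))/15 = -0.159514

-0.1595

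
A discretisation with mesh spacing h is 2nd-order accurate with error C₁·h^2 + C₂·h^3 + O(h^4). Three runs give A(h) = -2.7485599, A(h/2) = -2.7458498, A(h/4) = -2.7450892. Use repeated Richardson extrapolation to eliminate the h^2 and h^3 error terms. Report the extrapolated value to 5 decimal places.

-2.74482

First eliminate the h^2 term (factor 2^2 = 4):
  B₁ = (4·(-2.7458498) − (-2.7485599))/3 = -2.7449464
  B₂ = (4·(-2.7450892) − (-2.7458498))/3 = -2.7448357
Then eliminate the h^3 term (factor 2^3 = 8):
  (8·(-2.7448357) − (-2.7449464))/7 = -2.7448199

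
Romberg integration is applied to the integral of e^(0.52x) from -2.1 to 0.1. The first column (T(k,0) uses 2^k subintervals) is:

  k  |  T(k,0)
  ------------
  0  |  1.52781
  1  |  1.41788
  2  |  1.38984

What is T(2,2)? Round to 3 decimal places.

T(1,1) = (4·1.41788 − 1.52781) / 3 = 1.38124
T(2,1) = (4·1.38984 − 1.41788) / 3 = 1.38049
T(2,2) = (16·1.38049 − 1.38124) / 15 = 1.38044

1.380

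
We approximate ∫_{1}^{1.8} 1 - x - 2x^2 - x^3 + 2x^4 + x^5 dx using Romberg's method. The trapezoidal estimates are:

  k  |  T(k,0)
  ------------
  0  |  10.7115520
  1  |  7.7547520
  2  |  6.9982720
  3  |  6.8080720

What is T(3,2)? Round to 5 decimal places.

6.74458

T(2,1) = (4·6.9982720 − 7.7547520) / 3 = 6.7461120
T(3,1) = 6.8080720 + (6.8080720 − 6.9982720)/3 = 6.7446720
T(3,2) = 6.7446720 + (6.7446720 − 6.7461120)/15 = 6.7445760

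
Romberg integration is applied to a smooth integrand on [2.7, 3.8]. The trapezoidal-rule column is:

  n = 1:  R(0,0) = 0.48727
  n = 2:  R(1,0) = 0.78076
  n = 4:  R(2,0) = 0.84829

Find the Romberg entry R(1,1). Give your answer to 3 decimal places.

0.879

Richardson extrapolation on the trapezoidal column (denominator 4−1=3):
R(1,1) = 0.78076 + (0.78076 − 0.48727)/3 = 0.87859
(Column j=1 coincides with Simpson's rule on the same nodes.)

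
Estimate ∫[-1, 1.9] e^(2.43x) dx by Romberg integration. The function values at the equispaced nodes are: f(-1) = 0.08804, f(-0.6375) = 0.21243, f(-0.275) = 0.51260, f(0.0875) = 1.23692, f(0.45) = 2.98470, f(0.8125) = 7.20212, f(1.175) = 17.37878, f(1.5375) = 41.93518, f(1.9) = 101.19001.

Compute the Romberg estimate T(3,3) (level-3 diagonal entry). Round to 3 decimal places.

T(0,0) (trapezoid, 1 panel, h=2.9000): 146.85317
T(1,0) (trapezoid, 2 panels, h=1.4500): 77.75440
T(2,0) (trapezoid, 4 panels, h=0.7250): 51.84845
T(3,0) (trapezoid, 8 panels, h=0.3625): 44.26189
T(1,1) = 77.75440 + (77.75440 − 146.85317)/3 = 54.72148
T(2,1) = 51.84845 + (51.84845 − 77.75440)/3 = 43.21313
T(3,1) = 44.26189 + (44.26189 − 51.84845)/3 = 41.73304
T(2,2) = 43.21313 + (43.21313 − 54.72148)/15 = 42.44591
T(3,2) = 41.73304 + (41.73304 − 43.21313)/15 = 41.63437
T(3,3) = 41.63437 + (41.63437 − 42.44591)/63 = 41.62149

41.621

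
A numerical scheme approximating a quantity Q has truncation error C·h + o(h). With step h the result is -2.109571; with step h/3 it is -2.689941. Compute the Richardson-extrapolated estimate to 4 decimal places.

-2.9801

The leading error scales as h; refining by a factor of 3 reduces it by 3^1 = 3.
Extrapolated value = (3·A(h/3) − A(h)) / (3 − 1)
= (3·(-2.689941) − (-2.109571)) / 2
= -5.960252 / 2 = -2.980126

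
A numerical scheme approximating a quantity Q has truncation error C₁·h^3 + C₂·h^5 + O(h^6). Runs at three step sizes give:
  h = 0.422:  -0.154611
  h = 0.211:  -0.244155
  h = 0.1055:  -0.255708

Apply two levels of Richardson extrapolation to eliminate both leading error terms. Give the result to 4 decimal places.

First eliminate the h^3 term (factor 2^3 = 8):
  B₁ = (8·(-0.244155) − (-0.154611))/7 = -0.256947
  B₂ = (8·(-0.255708) − (-0.244155))/7 = -0.257358
Then eliminate the h^5 term (factor 2^5 = 32):
  (32·(-0.257358) − (-0.256947))/31 = -0.257371

-0.2574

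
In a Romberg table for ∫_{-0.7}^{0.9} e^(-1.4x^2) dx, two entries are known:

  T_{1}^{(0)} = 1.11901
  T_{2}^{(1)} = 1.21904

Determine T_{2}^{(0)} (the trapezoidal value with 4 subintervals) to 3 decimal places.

1.194

From T_{2}^{(1)} = (4·T_{2}^{(0)} − T_{1}^{(0)})/3, solve for T_{2}^{(0)}:
4·T_{2}^{(0)} = 3·1.21904 + 1.11901 = 4.77613
T_{2}^{(0)} = 1.19403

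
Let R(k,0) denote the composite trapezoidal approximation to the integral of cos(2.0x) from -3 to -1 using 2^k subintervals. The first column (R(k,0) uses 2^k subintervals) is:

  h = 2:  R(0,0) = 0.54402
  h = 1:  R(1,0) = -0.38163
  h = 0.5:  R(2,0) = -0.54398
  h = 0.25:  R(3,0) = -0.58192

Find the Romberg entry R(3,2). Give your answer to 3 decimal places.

Richardson extrapolation on the trapezoidal column (denominator 4−1=3):
R(2,1) = -0.54398 + (-0.54398 − (-0.38163))/3 = -0.59810
R(3,1) = (4·(-0.58192) − (-0.54398)) / 3 = -0.59457
R(3,2) = (16·(-0.59457) − (-0.59810)) / 15 = -0.59433

-0.594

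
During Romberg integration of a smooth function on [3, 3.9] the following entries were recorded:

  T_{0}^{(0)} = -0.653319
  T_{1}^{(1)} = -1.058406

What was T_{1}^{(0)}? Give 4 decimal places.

-0.9571

From T_{1}^{(1)} = (4·T_{1}^{(0)} − T_{0}^{(0)})/3, solve for T_{1}^{(0)}:
4·T_{1}^{(0)} = 3·(-1.058406) + (-0.653319) = -3.828537
T_{1}^{(0)} = -0.957134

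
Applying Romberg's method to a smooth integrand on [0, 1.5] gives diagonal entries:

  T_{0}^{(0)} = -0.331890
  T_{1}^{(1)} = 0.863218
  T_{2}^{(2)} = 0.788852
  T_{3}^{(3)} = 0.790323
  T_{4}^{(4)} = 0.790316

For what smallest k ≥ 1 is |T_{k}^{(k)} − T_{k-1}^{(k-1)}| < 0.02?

k = 3

|T_{1}^{(1)} − T_{0}^{(0)}| = 1.195108 ≥ 0.02
|T_{2}^{(2)} − T_{1}^{(1)}| = 0.074366 ≥ 0.02
|T_{3}^{(3)} − T_{2}^{(2)}| = 0.001471 < 0.02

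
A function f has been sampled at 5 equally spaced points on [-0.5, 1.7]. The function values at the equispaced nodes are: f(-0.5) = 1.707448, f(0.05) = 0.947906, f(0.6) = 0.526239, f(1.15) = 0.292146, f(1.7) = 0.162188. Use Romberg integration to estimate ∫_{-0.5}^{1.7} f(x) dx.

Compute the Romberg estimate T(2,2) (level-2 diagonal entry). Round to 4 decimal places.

T(0,0) (trapezoid, 1 panel, h=2.2000): 2.056600
T(1,0) (trapezoid, 2 panels, h=1.1000): 1.607163
T(2,0) (trapezoid, 4 panels, h=0.5500): 1.485610
T(1,1) = 1.607163 + (1.607163 − 2.056600)/3 = 1.457351
T(2,1) = 1.485610 + (1.485610 − 1.607163)/3 = 1.445092
T(2,2) = 1.445092 + (1.445092 − 1.457351)/15 = 1.444275

1.4443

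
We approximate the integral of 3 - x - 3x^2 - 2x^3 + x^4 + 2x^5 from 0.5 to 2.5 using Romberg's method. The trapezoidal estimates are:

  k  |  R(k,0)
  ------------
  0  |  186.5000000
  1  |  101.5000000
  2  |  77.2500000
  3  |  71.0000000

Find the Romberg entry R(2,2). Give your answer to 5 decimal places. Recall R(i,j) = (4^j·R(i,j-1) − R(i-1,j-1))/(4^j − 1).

68.90000

Richardson extrapolation on the trapezoidal column (denominator 4−1=3):
R(1,1) = 101.5000000 + (101.5000000 − 186.5000000)/3 = 73.1666667
R(2,1) = 77.2500000 + (77.2500000 − 101.5000000)/3 = 69.1666667
R(2,2) = (16·69.1666667 − 73.1666667) / 15 = 68.9000000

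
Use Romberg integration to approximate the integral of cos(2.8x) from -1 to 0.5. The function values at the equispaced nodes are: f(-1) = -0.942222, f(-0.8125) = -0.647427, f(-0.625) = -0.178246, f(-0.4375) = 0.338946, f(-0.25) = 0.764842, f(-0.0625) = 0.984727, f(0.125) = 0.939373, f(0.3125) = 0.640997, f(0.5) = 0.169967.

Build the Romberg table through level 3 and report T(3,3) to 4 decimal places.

T(0,0) (trapezoid, 1 panel, h=1.5000): -0.579191
T(1,0) (trapezoid, 2 panels, h=0.7500): 0.284036
T(2,0) (trapezoid, 4 panels, h=0.3750): 0.427441
T(3,0) (trapezoid, 8 panels, h=0.1875): 0.460703
T(1,1) = 0.284036 + (0.284036 − (-0.579191))/3 = 0.571778
T(2,1) = 0.427441 + (0.427441 − 0.284036)/3 = 0.475243
T(3,1) = 0.460703 + (0.460703 − 0.427441)/3 = 0.471790
T(2,2) = 0.475243 + (0.475243 − 0.571778)/15 = 0.468807
T(3,2) = 0.471790 + (0.471790 − 0.475243)/15 = 0.471560
T(3,3) = 0.471560 + (0.471560 − 0.468807)/63 = 0.471604

0.4716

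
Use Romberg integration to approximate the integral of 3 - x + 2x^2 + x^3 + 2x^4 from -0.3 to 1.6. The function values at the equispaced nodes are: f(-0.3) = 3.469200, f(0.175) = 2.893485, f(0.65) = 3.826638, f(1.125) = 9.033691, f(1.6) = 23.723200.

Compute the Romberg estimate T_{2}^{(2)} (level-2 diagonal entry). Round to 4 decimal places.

13.0453

T_{0}^{(0)} (trapezoid, 1 panel, h=1.9000): 25.832780
T_{1}^{(0)} (trapezoid, 2 panels, h=0.9500): 16.551696
T_{2}^{(0)} (trapezoid, 4 panels, h=0.4750): 13.941257
T_{1}^{(1)} = 16.551696 + (16.551696 − 25.832780)/3 = 13.458001
T_{2}^{(1)} = 13.941257 + (13.941257 − 16.551696)/3 = 13.071111
T_{2}^{(2)} = 13.071111 + (13.071111 − 13.458001)/15 = 13.045318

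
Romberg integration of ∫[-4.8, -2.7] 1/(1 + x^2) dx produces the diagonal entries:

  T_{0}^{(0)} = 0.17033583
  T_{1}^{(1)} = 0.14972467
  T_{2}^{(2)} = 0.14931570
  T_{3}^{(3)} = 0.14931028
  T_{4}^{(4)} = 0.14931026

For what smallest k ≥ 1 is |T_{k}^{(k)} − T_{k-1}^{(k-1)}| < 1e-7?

|T_{1}^{(1)} − T_{0}^{(0)}| = 0.02061116 ≥ 1e-7
|T_{2}^{(2)} − T_{1}^{(1)}| = 0.00040897 ≥ 1e-7
|T_{3}^{(3)} − T_{2}^{(2)}| = 0.00000542 ≥ 1e-7
|T_{4}^{(4)} − T_{3}^{(3)}| = 0.00000002 < 1e-7

k = 4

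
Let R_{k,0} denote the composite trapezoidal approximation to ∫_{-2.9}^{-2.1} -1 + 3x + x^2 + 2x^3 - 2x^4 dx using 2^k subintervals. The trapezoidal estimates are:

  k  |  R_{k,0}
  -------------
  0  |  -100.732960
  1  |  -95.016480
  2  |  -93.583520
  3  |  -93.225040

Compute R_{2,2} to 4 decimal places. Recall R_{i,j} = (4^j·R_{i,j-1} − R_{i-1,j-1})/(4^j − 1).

Richardson extrapolation on the trapezoidal column (denominator 4−1=3):
R_{1,1} = (4·(-95.016480) − (-100.732960)) / 3 = -93.110987
R_{2,1} = (4·(-93.583520) − (-95.016480)) / 3 = -93.105867
R_{2,2} = -93.105867 + (-93.105867 − (-93.110987))/15 = -93.105526

-93.1055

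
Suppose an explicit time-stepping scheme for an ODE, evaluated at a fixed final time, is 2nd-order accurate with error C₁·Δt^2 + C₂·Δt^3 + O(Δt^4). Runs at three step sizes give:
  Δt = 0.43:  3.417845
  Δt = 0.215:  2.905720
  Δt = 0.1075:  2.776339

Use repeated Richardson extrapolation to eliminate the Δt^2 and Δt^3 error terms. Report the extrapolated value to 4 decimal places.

2.7330

First eliminate the Δt^2 term (factor 2^2 = 4):
  B₁ = (4·2.905720 − 3.417845)/3 = 2.735012
  B₂ = (4·2.776339 − 2.905720)/3 = 2.733212
Then eliminate the Δt^3 term (factor 2^3 = 8):
  (8·2.733212 − 2.735012)/7 = 2.732955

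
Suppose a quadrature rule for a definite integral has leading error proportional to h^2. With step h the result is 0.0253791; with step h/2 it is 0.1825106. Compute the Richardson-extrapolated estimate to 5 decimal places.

The leading error scales as h^2; refining by a factor of 2 reduces it by 2^2 = 4.
Extrapolated value = (4·A(h/2) − A(h)) / (4 − 1)
= (4·0.1825106 − 0.0253791) / 3
= 0.7046633 / 3 = 0.2348878

0.23489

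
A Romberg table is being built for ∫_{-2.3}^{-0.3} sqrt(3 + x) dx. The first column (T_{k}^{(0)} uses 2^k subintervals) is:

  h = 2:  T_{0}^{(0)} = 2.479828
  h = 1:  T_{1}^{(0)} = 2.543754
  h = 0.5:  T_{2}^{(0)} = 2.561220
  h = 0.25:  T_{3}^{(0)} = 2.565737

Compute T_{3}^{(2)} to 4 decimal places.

2.5673

Richardson extrapolation on the trapezoidal column (denominator 4−1=3):
T_{2}^{(1)} = (4·2.561220 − 2.543754) / 3 = 2.567042
T_{3}^{(1)} = 2.565737 + (2.565737 − 2.561220)/3 = 2.567243
T_{3}^{(2)} = 2.567243 + (2.567243 − 2.567042)/15 = 2.567256
(Column j=1 coincides with Simpson's rule on the same nodes.)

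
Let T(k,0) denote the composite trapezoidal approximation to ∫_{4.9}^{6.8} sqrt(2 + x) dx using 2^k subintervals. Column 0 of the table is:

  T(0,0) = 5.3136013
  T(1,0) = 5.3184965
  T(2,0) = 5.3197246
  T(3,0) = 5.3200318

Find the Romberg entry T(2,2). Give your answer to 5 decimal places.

5.32013

Richardson extrapolation on the trapezoidal column (denominator 4−1=3):
T(1,1) = 5.3184965 + (5.3184965 − 5.3136013)/3 = 5.3201282
T(2,1) = (4·5.3197246 − 5.3184965) / 3 = 5.3201340
T(2,2) = 5.3201340 + (5.3201340 − 5.3201282)/15 = 5.3201344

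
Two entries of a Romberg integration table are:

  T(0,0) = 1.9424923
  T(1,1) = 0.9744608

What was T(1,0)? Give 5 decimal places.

From T(1,1) = (4·T(1,0) − T(0,0))/3, solve for T(1,0):
4·T(1,0) = 3·0.9744608 + 1.9424923 = 4.8658747
T(1,0) = 1.2164687

1.21647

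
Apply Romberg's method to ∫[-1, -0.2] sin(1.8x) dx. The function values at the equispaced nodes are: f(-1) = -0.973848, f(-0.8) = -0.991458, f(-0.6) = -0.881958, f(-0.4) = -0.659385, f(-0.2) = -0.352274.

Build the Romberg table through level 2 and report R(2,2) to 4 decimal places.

-0.6462

R(0,0) (trapezoid, 1 panel, h=0.8000): -0.530449
R(1,0) (trapezoid, 2 panels, h=0.4000): -0.618008
R(2,0) (trapezoid, 4 panels, h=0.2000): -0.639172
R(1,1) = -0.618008 + (-0.618008 − (-0.530449))/3 = -0.647194
R(2,1) = -0.639172 + (-0.639172 − (-0.618008))/3 = -0.646227
R(2,2) = -0.646227 + (-0.646227 − (-0.647194))/15 = -0.646163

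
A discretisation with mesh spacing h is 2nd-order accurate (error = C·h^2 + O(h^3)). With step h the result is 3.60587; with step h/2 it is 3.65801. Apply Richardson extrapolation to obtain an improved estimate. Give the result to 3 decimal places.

The leading error scales as h^2; refining by a factor of 2 reduces it by 2^2 = 4.
Extrapolated value = (4·A(h/2) − A(h)) / (4 − 1)
= (4·3.65801 − 3.60587) / 3
= 11.02617 / 3 = 3.67539

3.675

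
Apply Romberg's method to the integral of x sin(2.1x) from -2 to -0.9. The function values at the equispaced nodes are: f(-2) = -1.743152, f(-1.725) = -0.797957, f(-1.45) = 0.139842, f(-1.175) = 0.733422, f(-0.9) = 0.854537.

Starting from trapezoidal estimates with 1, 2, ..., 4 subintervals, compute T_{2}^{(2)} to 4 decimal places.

-0.0808

T_{0}^{(0)} (trapezoid, 1 panel, h=1.1000): -0.488738
T_{1}^{(0)} (trapezoid, 2 panels, h=0.5500): -0.167456
T_{2}^{(0)} (trapezoid, 4 panels, h=0.2750): -0.101475
T_{1}^{(1)} = -0.167456 + (-0.167456 − (-0.488738))/3 = -0.060362
T_{2}^{(1)} = -0.101475 + (-0.101475 − (-0.167456))/3 = -0.079481
T_{2}^{(2)} = -0.079481 + (-0.079481 − (-0.060362))/15 = -0.080756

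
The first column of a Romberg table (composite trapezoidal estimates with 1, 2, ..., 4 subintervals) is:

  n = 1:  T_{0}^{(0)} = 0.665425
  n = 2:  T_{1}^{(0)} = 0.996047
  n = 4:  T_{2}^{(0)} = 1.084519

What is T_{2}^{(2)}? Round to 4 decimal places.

T_{1}^{(1)} = (4·0.996047 − 0.665425) / 3 = 1.106254
T_{2}^{(1)} = (4·1.084519 − 0.996047) / 3 = 1.114010
T_{2}^{(2)} = (16·1.114010 − 1.106254) / 15 = 1.114527

1.1145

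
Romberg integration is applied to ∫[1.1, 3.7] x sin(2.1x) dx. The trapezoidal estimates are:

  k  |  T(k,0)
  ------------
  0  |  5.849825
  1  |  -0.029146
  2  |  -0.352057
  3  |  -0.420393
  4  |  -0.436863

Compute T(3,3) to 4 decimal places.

Richardson extrapolation on the trapezoidal column (denominator 4−1=3):
T(1,1) = -0.029146 + (-0.029146 − 5.849825)/3 = -1.988803
T(2,1) = -0.352057 + (-0.352057 − (-0.029146))/3 = -0.459694
T(3,1) = -0.420393 + (-0.420393 − (-0.352057))/3 = -0.443172
T(2,2) = (16·(-0.459694) − (-1.988803)) / 15 = -0.357753
T(3,2) = -0.443172 + (-0.443172 − (-0.459694))/15 = -0.442071
T(3,3) = -0.442071 + (-0.442071 − (-0.357753))/63 = -0.443409

-0.4434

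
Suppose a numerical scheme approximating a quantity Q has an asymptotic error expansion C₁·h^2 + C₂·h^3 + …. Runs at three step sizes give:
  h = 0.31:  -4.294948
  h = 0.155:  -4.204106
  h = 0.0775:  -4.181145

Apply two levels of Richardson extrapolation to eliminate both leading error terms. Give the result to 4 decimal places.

First eliminate the h^2 term (factor 2^2 = 4):
  B₁ = (4·(-4.204106) − (-4.294948))/3 = -4.173825
  B₂ = (4·(-4.181145) − (-4.204106))/3 = -4.173491
Then eliminate the h^3 term (factor 2^3 = 8):
  (8·(-4.173491) − (-4.173825))/7 = -4.173443

-4.1734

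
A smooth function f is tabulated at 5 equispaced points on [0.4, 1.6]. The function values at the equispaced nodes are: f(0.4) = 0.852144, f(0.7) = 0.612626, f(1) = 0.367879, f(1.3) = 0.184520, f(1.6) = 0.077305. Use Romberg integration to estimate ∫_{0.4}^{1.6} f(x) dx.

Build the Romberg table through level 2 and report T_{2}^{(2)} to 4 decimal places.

T_{0}^{(0)} (trapezoid, 1 panel, h=1.2000): 0.557669
T_{1}^{(0)} (trapezoid, 2 panels, h=0.6000): 0.499562
T_{2}^{(0)} (trapezoid, 4 panels, h=0.3000): 0.488925
T_{1}^{(1)} = 0.499562 + (0.499562 − 0.557669)/3 = 0.480193
T_{2}^{(1)} = 0.488925 + (0.488925 − 0.499562)/3 = 0.485379
T_{2}^{(2)} = 0.485379 + (0.485379 − 0.480193)/15 = 0.485725

0.4857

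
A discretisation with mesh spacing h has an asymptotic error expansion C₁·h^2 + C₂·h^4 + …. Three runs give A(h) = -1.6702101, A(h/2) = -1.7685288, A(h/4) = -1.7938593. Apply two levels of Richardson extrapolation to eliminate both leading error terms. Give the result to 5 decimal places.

First eliminate the h^2 term (factor 2^2 = 4):
  B₁ = (4·(-1.7685288) − (-1.6702101))/3 = -1.8013017
  B₂ = (4·(-1.7938593) − (-1.7685288))/3 = -1.8023028
Then eliminate the h^4 term (factor 2^4 = 16):
  (16·(-1.8023028) − (-1.8013017))/15 = -1.8023695

-1.80237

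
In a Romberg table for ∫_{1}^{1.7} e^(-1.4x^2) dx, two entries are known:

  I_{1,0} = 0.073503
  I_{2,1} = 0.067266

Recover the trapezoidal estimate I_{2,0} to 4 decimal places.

From I_{2,1} = (4·I_{2,0} − I_{1,0})/3, solve for I_{2,0}:
4·I_{2,0} = 3·0.067266 + 0.073503 = 0.275301
I_{2,0} = 0.068825

0.0688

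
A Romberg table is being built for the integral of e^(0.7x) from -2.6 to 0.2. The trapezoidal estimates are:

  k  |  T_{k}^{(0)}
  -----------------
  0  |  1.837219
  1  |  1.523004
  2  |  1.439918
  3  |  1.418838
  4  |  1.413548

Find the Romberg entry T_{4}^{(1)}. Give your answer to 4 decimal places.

T_{4}^{(1)} = 1.413548 + (1.413548 − 1.418838)/3 = 1.411785
(Column j=1 coincides with Simpson's rule on the same nodes.)

1.4118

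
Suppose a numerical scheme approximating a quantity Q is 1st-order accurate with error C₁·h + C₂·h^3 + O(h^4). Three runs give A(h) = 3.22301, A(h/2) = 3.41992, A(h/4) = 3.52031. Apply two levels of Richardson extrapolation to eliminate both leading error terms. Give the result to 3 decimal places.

First eliminate the h term (factor 2^1 = 2):
  B₁ = (2·3.41992 − 3.22301)/1 = 3.61683
  B₂ = (2·3.52031 − 3.41992)/1 = 3.62070
Then eliminate the h^3 term (factor 2^3 = 8):
  (8·3.62070 − 3.61683)/7 = 3.62125

3.621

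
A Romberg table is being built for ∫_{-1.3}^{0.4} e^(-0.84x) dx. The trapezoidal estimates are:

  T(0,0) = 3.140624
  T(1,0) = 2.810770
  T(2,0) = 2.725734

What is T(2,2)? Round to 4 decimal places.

T(1,1) = (4·2.810770 − 3.140624) / 3 = 2.700819
T(2,1) = 2.725734 + (2.725734 − 2.810770)/3 = 2.697389
T(2,2) = (16·2.697389 − 2.700819) / 15 = 2.697160

2.6972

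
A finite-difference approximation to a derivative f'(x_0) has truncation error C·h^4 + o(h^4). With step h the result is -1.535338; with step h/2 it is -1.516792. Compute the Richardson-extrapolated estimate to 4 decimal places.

Extrapolated value = (16·A(h/2) − A(h)) / (16 − 1)
= (16·(-1.516792) − (-1.535338)) / 15
= -22.733334 / 15 = -1.515556

-1.5156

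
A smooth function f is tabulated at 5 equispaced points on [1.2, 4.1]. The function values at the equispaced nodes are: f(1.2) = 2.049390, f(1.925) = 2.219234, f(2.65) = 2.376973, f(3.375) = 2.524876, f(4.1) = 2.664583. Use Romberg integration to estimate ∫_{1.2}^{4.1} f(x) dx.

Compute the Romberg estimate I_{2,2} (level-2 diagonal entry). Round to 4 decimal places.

I_{0,0} (trapezoid, 1 panel, h=2.9000): 6.835261
I_{1,0} (trapezoid, 2 panels, h=1.4500): 6.864241
I_{2,0} (trapezoid, 4 panels, h=0.7250): 6.871600
I_{1,1} = 6.864241 + (6.864241 − 6.835261)/3 = 6.873901
I_{2,1} = 6.871600 + (6.871600 − 6.864241)/3 = 6.874053
I_{2,2} = 6.874053 + (6.874053 − 6.873901)/15 = 6.874063

6.8741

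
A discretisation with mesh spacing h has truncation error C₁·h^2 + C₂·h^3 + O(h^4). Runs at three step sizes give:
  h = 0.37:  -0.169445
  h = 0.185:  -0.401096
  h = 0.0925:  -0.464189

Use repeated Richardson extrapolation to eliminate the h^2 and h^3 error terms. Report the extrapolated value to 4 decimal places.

-0.4862

First eliminate the h^2 term (factor 2^2 = 4):
  B₁ = (4·(-0.401096) − (-0.169445))/3 = -0.478313
  B₂ = (4·(-0.464189) − (-0.401096))/3 = -0.485220
Then eliminate the h^3 term (factor 2^3 = 8):
  (8·(-0.485220) − (-0.478313))/7 = -0.486207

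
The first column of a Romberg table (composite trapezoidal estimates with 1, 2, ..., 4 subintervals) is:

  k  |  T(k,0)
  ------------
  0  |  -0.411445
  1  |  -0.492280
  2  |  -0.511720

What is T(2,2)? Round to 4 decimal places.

Richardson extrapolation on the trapezoidal column (denominator 4−1=3):
T(1,1) = -0.492280 + (-0.492280 − (-0.411445))/3 = -0.519225
T(2,1) = (4·(-0.511720) − (-0.492280)) / 3 = -0.518200
T(2,2) = -0.518200 + (-0.518200 − (-0.519225))/15 = -0.518132
(Column j=1 coincides with Simpson's rule on the same nodes.)

-0.5181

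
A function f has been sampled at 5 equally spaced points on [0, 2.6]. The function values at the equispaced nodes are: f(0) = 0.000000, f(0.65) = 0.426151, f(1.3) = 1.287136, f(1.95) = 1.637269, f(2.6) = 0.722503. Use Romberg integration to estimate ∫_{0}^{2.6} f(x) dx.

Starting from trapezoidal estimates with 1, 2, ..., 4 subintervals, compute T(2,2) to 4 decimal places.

2.4998

T(0,0) (trapezoid, 1 panel, h=2.6000): 0.939254
T(1,0) (trapezoid, 2 panels, h=1.3000): 2.142904
T(2,0) (trapezoid, 4 panels, h=0.6500): 2.412675
T(1,1) = 2.142904 + (2.142904 − 0.939254)/3 = 2.544121
T(2,1) = 2.412675 + (2.412675 − 2.142904)/3 = 2.502599
T(2,2) = 2.502599 + (2.502599 − 2.544121)/15 = 2.499831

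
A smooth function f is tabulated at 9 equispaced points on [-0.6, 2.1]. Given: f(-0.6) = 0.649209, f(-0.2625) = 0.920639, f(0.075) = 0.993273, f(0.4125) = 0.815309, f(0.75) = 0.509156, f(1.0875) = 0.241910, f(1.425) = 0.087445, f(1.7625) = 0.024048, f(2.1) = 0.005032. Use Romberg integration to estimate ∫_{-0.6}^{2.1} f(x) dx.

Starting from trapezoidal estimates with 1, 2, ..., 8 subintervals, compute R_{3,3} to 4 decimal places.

R_{0,0} (trapezoid, 1 panel, h=2.7000): 0.883225
R_{1,0} (trapezoid, 2 panels, h=1.3500): 1.128973
R_{2,0} (trapezoid, 4 panels, h=0.6750): 1.293971
R_{3,0} (trapezoid, 8 panels, h=0.3375): 1.322629
R_{1,1} = 1.128973 + (1.128973 − 0.883225)/3 = 1.210889
R_{2,1} = 1.293971 + (1.293971 − 1.128973)/3 = 1.348970
R_{3,1} = 1.322629 + (1.322629 − 1.293971)/3 = 1.332182
R_{2,2} = 1.348970 + (1.348970 − 1.210889)/15 = 1.358175
R_{3,2} = 1.332182 + (1.332182 − 1.348970)/15 = 1.331063
R_{3,3} = 1.331063 + (1.331063 − 1.358175)/63 = 1.330633

1.3306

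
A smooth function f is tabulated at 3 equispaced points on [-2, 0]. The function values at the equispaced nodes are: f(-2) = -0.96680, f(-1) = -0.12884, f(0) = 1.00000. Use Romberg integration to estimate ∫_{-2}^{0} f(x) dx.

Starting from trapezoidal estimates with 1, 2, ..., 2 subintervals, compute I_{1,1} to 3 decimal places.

-0.161

I_{0,0} (trapezoid, 1 panel, h=2.0000): 0.03320
I_{1,0} (trapezoid, 2 panels, h=1.0000): -0.11224
I_{1,1} = -0.11224 + (-0.11224 − 0.03320)/3 = -0.16072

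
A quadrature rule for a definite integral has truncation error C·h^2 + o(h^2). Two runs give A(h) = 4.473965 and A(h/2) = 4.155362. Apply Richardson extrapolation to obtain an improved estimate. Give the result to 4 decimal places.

4.0492

The leading error scales as h^2; refining by a factor of 2 reduces it by 2^2 = 4.
Extrapolated value = (4·A(h/2) − A(h)) / (4 − 1)
= (4·4.155362 − 4.473965) / 3
= 12.147483 / 3 = 4.049161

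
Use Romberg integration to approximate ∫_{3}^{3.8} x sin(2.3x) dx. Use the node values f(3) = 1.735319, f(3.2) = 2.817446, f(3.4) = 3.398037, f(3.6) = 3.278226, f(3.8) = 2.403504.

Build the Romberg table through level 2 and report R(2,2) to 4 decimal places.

R(0,0) (trapezoid, 1 panel, h=0.8000): 1.655529
R(1,0) (trapezoid, 2 panels, h=0.4000): 2.186979
R(2,0) (trapezoid, 4 panels, h=0.2000): 2.312624
R(1,1) = 2.186979 + (2.186979 − 1.655529)/3 = 2.364129
R(2,1) = 2.312624 + (2.312624 − 2.186979)/3 = 2.354506
R(2,2) = 2.354506 + (2.354506 − 2.364129)/15 = 2.353864

2.3539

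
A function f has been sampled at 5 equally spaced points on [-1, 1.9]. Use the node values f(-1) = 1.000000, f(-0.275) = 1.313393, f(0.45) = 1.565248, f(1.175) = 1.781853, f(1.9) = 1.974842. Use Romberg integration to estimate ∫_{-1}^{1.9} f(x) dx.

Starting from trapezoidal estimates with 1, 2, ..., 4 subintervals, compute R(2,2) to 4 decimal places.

R(0,0) (trapezoid, 1 panel, h=2.9000): 4.313521
R(1,0) (trapezoid, 2 panels, h=1.4500): 4.426370
R(2,0) (trapezoid, 4 panels, h=0.7250): 4.457238
R(1,1) = 4.426370 + (4.426370 − 4.313521)/3 = 4.463986
R(2,1) = 4.457238 + (4.457238 − 4.426370)/3 = 4.467527
R(2,2) = 4.467527 + (4.467527 − 4.463986)/15 = 4.467763

4.4678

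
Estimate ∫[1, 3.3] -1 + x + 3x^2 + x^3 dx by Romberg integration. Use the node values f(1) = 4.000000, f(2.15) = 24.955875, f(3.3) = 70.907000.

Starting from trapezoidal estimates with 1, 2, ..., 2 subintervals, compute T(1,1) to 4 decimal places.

66.9800

T(0,0) (trapezoid, 1 panel, h=2.3000): 86.143050
T(1,0) (trapezoid, 2 panels, h=1.1500): 71.770781
T(1,1) = 71.770781 + (71.770781 − 86.143050)/3 = 66.980025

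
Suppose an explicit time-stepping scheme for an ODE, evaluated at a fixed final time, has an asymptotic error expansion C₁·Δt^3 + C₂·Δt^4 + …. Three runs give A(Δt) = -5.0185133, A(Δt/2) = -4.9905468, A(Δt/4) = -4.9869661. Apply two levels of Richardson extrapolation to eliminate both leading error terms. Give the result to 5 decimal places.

-4.98645

First eliminate the Δt^3 term (factor 2^3 = 8):
  B₁ = (8·(-4.9905468) − (-5.0185133))/7 = -4.9865516
  B₂ = (8·(-4.9869661) − (-4.9905468))/7 = -4.9864546
Then eliminate the Δt^4 term (factor 2^4 = 16):
  (16·(-4.9864546) − (-4.9865516))/15 = -4.9864481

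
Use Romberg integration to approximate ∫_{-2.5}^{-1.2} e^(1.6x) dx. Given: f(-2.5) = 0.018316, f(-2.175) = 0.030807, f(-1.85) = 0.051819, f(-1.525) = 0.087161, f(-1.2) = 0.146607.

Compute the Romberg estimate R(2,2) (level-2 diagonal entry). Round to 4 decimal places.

R(0,0) (trapezoid, 1 panel, h=1.3000): 0.107200
R(1,0) (trapezoid, 2 panels, h=0.6500): 0.087282
R(2,0) (trapezoid, 4 panels, h=0.3250): 0.081981
R(1,1) = 0.087282 + (0.087282 − 0.107200)/3 = 0.080643
R(2,1) = 0.081981 + (0.081981 − 0.087282)/3 = 0.080214
R(2,2) = 0.080214 + (0.080214 − 0.080643)/15 = 0.080185

0.0802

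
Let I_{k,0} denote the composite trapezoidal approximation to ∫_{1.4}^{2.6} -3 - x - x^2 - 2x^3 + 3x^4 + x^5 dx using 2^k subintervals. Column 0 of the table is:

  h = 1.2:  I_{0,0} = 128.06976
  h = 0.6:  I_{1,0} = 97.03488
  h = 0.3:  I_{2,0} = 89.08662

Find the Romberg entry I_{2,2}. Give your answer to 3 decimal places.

86.420

Richardson extrapolation on the trapezoidal column (denominator 4−1=3):
I_{1,1} = 97.03488 + (97.03488 − 128.06976)/3 = 86.68992
I_{2,1} = 89.08662 + (89.08662 − 97.03488)/3 = 86.43720
I_{2,2} = (16·86.43720 − 86.68992) / 15 = 86.42035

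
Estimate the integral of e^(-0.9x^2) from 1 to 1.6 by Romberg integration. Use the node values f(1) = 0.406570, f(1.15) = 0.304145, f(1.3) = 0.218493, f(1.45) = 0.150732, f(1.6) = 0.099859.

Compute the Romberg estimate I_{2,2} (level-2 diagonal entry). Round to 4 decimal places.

0.1382

I_{0,0} (trapezoid, 1 panel, h=0.6000): 0.151929
I_{1,0} (trapezoid, 2 panels, h=0.3000): 0.141512
I_{2,0} (trapezoid, 4 panels, h=0.1500): 0.138988
I_{1,1} = 0.141512 + (0.141512 − 0.151929)/3 = 0.138040
I_{2,1} = 0.138988 + (0.138988 − 0.141512)/3 = 0.138147
I_{2,2} = 0.138147 + (0.138147 − 0.138040)/15 = 0.138154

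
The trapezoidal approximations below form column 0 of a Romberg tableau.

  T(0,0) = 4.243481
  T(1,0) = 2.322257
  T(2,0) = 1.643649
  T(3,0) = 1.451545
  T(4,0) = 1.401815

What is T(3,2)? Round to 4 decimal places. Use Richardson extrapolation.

T(2,1) = 1.643649 + (1.643649 − 2.322257)/3 = 1.417446
T(3,1) = 1.451545 + (1.451545 − 1.643649)/3 = 1.387510
T(3,2) = 1.387510 + (1.387510 − 1.417446)/15 = 1.385514

1.3855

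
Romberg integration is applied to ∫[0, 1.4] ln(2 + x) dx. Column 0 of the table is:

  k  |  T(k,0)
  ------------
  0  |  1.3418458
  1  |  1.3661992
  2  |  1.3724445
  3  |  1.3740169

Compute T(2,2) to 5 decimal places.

1.37454

Richardson extrapolation on the trapezoidal column (denominator 4−1=3):
T(1,1) = 1.3661992 + (1.3661992 − 1.3418458)/3 = 1.3743170
T(2,1) = (4·1.3724445 − 1.3661992) / 3 = 1.3745263
T(2,2) = (16·1.3745263 − 1.3743170) / 15 = 1.3745403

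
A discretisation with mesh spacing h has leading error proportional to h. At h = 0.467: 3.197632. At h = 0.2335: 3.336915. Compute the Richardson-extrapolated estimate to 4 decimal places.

The leading error scales as h; refining by a factor of 2 reduces it by 2^1 = 2.
Extrapolated value = (2·A(h/2) − A(h)) / (2 − 1)
= (2·3.336915 − 3.197632) / 1
= 3.476198 / 1 = 3.476198

3.4762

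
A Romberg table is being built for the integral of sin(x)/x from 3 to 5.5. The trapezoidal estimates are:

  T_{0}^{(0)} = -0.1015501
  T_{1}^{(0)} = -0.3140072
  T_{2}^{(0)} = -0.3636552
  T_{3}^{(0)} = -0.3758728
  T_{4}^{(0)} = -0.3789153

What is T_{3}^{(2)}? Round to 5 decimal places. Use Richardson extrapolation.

-0.37993

Richardson extrapolation on the trapezoidal column (denominator 4−1=3):
T_{2}^{(1)} = (4·(-0.3636552) − (-0.3140072)) / 3 = -0.3802045
T_{3}^{(1)} = (4·(-0.3758728) − (-0.3636552)) / 3 = -0.3799453
T_{3}^{(2)} = (16·(-0.3799453) − (-0.3802045)) / 15 = -0.3799280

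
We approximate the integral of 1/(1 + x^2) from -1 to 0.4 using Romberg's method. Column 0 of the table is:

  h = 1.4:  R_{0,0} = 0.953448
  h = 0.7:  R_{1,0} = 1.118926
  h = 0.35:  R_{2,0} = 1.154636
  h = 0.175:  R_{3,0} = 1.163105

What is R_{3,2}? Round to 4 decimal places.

Richardson extrapolation on the trapezoidal column (denominator 4−1=3):
R_{2,1} = 1.154636 + (1.154636 − 1.118926)/3 = 1.166539
R_{3,1} = (4·1.163105 − 1.154636) / 3 = 1.165928
R_{3,2} = 1.165928 + (1.165928 − 1.166539)/15 = 1.165887

1.1659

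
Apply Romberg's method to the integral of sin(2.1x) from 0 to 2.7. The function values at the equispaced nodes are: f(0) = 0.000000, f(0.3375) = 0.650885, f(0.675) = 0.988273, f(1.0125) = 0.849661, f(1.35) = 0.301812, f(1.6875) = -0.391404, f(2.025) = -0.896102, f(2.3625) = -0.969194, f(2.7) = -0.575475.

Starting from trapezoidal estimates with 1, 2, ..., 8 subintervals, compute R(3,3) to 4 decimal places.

0.0869

R(0,0) (trapezoid, 1 panel, h=2.7000): -0.776891
R(1,0) (trapezoid, 2 panels, h=1.3500): 0.019001
R(2,0) (trapezoid, 4 panels, h=0.6750): 0.071716
R(3,0) (trapezoid, 8 panels, h=0.3375): 0.083090
R(1,1) = 0.019001 + (0.019001 − (-0.776891))/3 = 0.284298
R(2,1) = 0.071716 + (0.071716 − 0.019001)/3 = 0.089288
R(3,1) = 0.083090 + (0.083090 − 0.071716)/3 = 0.086881
R(2,2) = 0.089288 + (0.089288 − 0.284298)/15 = 0.076287
R(3,2) = 0.086881 + (0.086881 − 0.089288)/15 = 0.086721
R(3,3) = 0.086721 + (0.086721 − 0.076287)/63 = 0.086887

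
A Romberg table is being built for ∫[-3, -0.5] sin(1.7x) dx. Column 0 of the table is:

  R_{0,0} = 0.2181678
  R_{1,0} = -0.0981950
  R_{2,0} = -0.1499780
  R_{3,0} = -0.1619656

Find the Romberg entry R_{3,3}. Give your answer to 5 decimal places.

Richardson extrapolation on the trapezoidal column (denominator 4−1=3):
R_{1,1} = -0.0981950 + (-0.0981950 − 0.2181678)/3 = -0.2036493
R_{2,1} = (4·(-0.1499780) − (-0.0981950)) / 3 = -0.1672390
R_{3,1} = -0.1619656 + (-0.1619656 − (-0.1499780))/3 = -0.1659615
R_{2,2} = -0.1672390 + (-0.1672390 − (-0.2036493))/15 = -0.1648116
R_{3,2} = (16·(-0.1659615) − (-0.1672390)) / 15 = -0.1658763
R_{3,3} = -0.1658763 + (-0.1658763 − (-0.1648116))/63 = -0.1658932

-0.16589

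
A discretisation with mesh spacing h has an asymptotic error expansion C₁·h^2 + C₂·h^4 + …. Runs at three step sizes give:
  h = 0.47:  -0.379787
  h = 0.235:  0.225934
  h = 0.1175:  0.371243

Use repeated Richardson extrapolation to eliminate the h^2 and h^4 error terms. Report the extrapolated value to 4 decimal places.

0.4191

First eliminate the h^2 term (factor 2^2 = 4):
  B₁ = (4·0.225934 − (-0.379787))/3 = 0.427841
  B₂ = (4·0.371243 − 0.225934)/3 = 0.419679
Then eliminate the h^4 term (factor 2^4 = 16):
  (16·0.419679 − 0.427841)/15 = 0.419135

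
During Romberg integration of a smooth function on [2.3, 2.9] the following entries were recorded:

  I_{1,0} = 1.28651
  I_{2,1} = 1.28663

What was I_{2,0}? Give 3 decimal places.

From I_{2,1} = (4·I_{2,0} − I_{1,0})/3, solve for I_{2,0}:
4·I_{2,0} = 3·1.28663 + 1.28651 = 5.14640
I_{2,0} = 1.28660

1.287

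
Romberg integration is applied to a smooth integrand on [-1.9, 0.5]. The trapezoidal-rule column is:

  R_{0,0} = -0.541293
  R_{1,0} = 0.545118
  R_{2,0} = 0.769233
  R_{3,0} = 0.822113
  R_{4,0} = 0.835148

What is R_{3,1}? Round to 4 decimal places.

0.8397

R_{3,1} = 0.822113 + (0.822113 − 0.769233)/3 = 0.839740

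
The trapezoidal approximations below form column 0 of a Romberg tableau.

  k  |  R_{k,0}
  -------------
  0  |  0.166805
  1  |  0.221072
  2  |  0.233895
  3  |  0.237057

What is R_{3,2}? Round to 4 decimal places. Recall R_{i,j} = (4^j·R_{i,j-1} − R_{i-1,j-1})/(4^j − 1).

0.2381

R_{2,1} = 0.233895 + (0.233895 − 0.221072)/3 = 0.238169
R_{3,1} = (4·0.237057 − 0.233895) / 3 = 0.238111
R_{3,2} = (16·0.238111 − 0.238169) / 15 = 0.238107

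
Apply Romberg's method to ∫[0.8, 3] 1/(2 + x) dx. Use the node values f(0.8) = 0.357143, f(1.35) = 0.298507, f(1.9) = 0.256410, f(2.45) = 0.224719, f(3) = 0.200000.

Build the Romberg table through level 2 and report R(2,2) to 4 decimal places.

0.5798

R(0,0) (trapezoid, 1 panel, h=2.2000): 0.612857
R(1,0) (trapezoid, 2 panels, h=1.1000): 0.588480
R(2,0) (trapezoid, 4 panels, h=0.5500): 0.582014
R(1,1) = 0.588480 + (0.588480 − 0.612857)/3 = 0.580354
R(2,1) = 0.582014 + (0.582014 − 0.588480)/3 = 0.579859
R(2,2) = 0.579859 + (0.579859 − 0.580354)/15 = 0.579826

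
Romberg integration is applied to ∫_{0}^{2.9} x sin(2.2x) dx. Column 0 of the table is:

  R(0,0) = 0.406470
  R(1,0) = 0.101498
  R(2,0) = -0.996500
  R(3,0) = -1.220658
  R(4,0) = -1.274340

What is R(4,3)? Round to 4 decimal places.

Richardson extrapolation on the trapezoidal column (denominator 4−1=3):
R(2,1) = (4·(-0.996500) − 0.101498) / 3 = -1.362499
R(3,1) = (4·(-1.220658) − (-0.996500)) / 3 = -1.295377
R(4,1) = (4·(-1.274340) − (-1.220658)) / 3 = -1.292234
R(3,2) = (16·(-1.295377) − (-1.362499)) / 15 = -1.290902
R(4,2) = (16·(-1.292234) − (-1.295377)) / 15 = -1.292024
R(4,3) = -1.292024 + (-1.292024 − (-1.290902))/63 = -1.292042

-1.2920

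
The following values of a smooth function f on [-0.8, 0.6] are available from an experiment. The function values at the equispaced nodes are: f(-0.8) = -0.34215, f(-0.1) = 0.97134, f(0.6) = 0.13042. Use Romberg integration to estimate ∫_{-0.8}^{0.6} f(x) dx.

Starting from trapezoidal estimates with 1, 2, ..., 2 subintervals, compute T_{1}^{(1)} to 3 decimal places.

0.857

T_{0}^{(0)} (trapezoid, 1 panel, h=1.4000): -0.14821
T_{1}^{(0)} (trapezoid, 2 panels, h=0.7000): 0.60583
T_{1}^{(1)} = 0.60583 + (0.60583 − (-0.14821))/3 = 0.85718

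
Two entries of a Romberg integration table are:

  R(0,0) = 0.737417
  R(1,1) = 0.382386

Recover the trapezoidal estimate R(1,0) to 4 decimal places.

From R(1,1) = (4·R(1,0) − R(0,0))/3, solve for R(1,0):
4·R(1,0) = 3·0.382386 + 0.737417 = 1.884575
R(1,0) = 0.471144

0.4711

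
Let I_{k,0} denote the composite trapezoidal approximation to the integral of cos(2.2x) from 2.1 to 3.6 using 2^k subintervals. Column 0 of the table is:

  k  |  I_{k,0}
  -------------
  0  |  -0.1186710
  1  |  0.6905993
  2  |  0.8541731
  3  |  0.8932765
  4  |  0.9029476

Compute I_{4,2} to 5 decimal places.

0.90616

Richardson extrapolation on the trapezoidal column (denominator 4−1=3):
I_{3,1} = (4·0.8932765 − 0.8541731) / 3 = 0.9063110
I_{4,1} = (4·0.9029476 − 0.8932765) / 3 = 0.9061713
I_{4,2} = 0.9061713 + (0.9061713 − 0.9063110)/15 = 0.9061620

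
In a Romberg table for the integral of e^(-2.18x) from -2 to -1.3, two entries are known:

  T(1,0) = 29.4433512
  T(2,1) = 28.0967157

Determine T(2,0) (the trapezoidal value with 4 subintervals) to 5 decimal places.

28.43337

From T(2,1) = (4·T(2,0) − T(1,0))/3, solve for T(2,0):
4·T(2,0) = 3·28.0967157 + 29.4433512 = 113.7334983
T(2,0) = 28.4333746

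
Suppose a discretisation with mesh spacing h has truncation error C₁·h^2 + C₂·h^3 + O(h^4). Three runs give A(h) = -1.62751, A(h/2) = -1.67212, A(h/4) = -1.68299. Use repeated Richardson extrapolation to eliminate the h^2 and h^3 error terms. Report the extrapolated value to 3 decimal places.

First eliminate the h^2 term (factor 2^2 = 4):
  B₁ = (4·(-1.67212) − (-1.62751))/3 = -1.68699
  B₂ = (4·(-1.68299) − (-1.67212))/3 = -1.68661
Then eliminate the h^3 term (factor 2^3 = 8):
  (8·(-1.68661) − (-1.68699))/7 = -1.68656

-1.687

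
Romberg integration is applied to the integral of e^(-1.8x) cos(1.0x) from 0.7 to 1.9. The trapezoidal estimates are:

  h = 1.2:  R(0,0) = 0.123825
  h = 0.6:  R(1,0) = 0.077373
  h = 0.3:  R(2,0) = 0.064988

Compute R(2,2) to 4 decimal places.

0.0608

Richardson extrapolation on the trapezoidal column (denominator 4−1=3):
R(1,1) = 0.077373 + (0.077373 − 0.123825)/3 = 0.061889
R(2,1) = 0.064988 + (0.064988 − 0.077373)/3 = 0.060860
R(2,2) = 0.060860 + (0.060860 − 0.061889)/15 = 0.060791
(Column j=1 coincides with Simpson's rule on the same nodes.)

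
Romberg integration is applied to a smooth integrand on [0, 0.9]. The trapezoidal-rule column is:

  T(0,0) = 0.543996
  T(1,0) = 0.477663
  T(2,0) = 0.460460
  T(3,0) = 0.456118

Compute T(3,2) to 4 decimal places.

T(2,1) = (4·0.460460 − 0.477663) / 3 = 0.454726
T(3,1) = (4·0.456118 − 0.460460) / 3 = 0.454671
T(3,2) = 0.454671 + (0.454671 − 0.454726)/15 = 0.454667
(Column j=1 coincides with Simpson's rule on the same nodes.)

0.4547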